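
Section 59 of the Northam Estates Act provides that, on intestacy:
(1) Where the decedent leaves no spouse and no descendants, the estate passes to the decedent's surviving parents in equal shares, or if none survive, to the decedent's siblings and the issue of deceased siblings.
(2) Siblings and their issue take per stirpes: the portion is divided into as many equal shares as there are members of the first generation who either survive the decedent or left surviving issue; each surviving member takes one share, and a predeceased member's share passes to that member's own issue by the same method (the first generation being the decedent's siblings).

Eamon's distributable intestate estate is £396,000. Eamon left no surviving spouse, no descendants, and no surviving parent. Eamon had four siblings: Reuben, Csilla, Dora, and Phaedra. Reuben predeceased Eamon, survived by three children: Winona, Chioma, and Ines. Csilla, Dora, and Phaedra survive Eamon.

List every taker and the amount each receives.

The entire £396,000 passes to the siblings and their issue.
That amount (£396,000) is divided into 4 shares of £99,000: Csilla, Dora, and Phaedra each take £99,000; Reuben's £99,000 share passes to Reuben's issue.
Reuben's share (£99,000) is divided into 3 shares of £33,000: Winona, Chioma, and Ines each take £33,000.

Winona: £33,000; Chioma: £33,000; Ines: £33,000; Csilla: £99,000; Dora: £99,000; Phaedra: £99,000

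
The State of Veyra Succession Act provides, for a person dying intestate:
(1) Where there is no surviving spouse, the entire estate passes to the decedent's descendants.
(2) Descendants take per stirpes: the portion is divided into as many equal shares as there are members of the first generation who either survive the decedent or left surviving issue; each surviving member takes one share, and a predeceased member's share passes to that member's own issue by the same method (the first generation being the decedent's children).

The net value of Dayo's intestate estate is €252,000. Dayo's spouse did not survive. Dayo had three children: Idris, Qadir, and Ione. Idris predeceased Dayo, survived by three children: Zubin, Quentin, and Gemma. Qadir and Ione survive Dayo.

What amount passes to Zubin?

Zubin receives €28,000.

The entire €252,000 passes to the descendants.
That amount (€252,000) is divided into 3 shares of €84,000: Qadir and Ione each take €84,000; Idris's €84,000 share passes to Idris's issue.
Idris's share (€84,000) is divided into 3 shares of €28,000: Zubin, Quentin, and Gemma each take €28,000.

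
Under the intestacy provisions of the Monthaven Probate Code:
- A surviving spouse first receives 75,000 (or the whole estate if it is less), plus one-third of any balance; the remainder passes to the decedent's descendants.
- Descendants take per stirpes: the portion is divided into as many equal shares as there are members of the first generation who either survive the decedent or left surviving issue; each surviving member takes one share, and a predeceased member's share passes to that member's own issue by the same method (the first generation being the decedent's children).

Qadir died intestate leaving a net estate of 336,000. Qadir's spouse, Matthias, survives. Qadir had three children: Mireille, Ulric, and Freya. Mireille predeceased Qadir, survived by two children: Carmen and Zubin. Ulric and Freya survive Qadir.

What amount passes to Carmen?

Carmen receives 29,000.

Matthias first takes 75,000, leaving a balance of 261,000. Matthias then takes one-third of the balance (87,000), for a total of 162,000. The remaining 174,000 passes to the descendants.
The descendants' portion (174,000) is divided into 3 shares of 58,000: Ulric and Freya each take 58,000; Mireille's 58,000 share passes to Mireille's issue.
Mireille's share (58,000) is divided into 2 shares of 29,000: Carmen and Zubin each take 29,000.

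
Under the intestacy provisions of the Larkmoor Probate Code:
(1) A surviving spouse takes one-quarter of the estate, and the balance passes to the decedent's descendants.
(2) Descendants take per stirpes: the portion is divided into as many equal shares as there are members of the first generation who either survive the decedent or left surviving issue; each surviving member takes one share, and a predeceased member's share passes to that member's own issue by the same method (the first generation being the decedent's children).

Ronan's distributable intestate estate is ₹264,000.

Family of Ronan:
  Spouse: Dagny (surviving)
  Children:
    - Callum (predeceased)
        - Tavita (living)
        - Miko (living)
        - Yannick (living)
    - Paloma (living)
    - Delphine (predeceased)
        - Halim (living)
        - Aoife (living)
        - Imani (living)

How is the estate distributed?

Dagny: ₹66,000; Tavita: ₹22,000; Miko: ₹22,000; Yannick: ₹22,000; Paloma: ₹66,000; Halim: ₹22,000; Aoife: ₹22,000; Imani: ₹22,000

Dagny takes one-quarter of ₹264,000 = ₹66,000. The remaining ₹198,000 passes to the descendants.
The descendants' portion (₹198,000) is divided into 3 shares of ₹66,000: Paloma takes ₹66,000; Callum's ₹66,000 share passes to Callum's issue; Delphine's ₹66,000 share passes to Delphine's issue.
Callum's share (₹66,000) is divided into 3 shares of ₹22,000: Tavita, Miko, and Yannick each take ₹22,000.
Delphine's share (₹66,000) is divided into 3 shares of ₹22,000: Halim, Aoife, and Imani each take ₹22,000.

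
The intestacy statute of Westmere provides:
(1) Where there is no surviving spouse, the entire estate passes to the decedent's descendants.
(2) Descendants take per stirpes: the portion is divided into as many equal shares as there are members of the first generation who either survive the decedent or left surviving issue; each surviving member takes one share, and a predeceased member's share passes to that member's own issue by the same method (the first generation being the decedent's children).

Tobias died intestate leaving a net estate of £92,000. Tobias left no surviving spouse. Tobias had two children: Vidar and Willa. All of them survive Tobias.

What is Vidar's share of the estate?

The entire £92,000 passes to the descendants.
That amount (£92,000) is divided into 2 shares of £46,000: Vidar and Willa each take £46,000.

Vidar receives £46,000.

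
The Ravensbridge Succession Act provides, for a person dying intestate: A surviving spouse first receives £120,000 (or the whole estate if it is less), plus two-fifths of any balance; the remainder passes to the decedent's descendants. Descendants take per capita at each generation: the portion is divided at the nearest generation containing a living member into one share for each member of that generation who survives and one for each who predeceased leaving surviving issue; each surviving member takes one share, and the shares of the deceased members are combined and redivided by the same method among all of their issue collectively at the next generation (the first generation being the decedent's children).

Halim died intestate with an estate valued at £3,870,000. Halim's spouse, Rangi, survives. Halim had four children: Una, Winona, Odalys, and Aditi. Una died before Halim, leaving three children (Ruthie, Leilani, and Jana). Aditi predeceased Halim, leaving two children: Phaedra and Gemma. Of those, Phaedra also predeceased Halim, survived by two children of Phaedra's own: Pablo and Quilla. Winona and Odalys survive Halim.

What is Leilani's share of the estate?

Rangi first takes £120,000, leaving a balance of £3,750,000. Rangi then takes two-fifths of the balance (£1,500,000), for a total of £1,620,000. The remaining £2,250,000 passes to the descendants.
The descendants' portion (£2,250,000) is divided at the children's generation into 4 shares of £562,500. Winona and Odalys each take £562,500. The 2 shares of the deceased (Una and Aditi) are combined into a pool of £1,125,000.
That pool (£1,125,000) is divided at the grandchildren's generation into 5 shares of £225,000. Ruthie, Leilani, Jana, and Gemma each take £225,000. The remaining share for the deceased Phaedra (£225,000) is carried to the next generation.
That pool (£225,000) is divided at the great-grandchildren's generation equally among Pablo and Quilla: £112,500 each.

Leilani receives £225,000.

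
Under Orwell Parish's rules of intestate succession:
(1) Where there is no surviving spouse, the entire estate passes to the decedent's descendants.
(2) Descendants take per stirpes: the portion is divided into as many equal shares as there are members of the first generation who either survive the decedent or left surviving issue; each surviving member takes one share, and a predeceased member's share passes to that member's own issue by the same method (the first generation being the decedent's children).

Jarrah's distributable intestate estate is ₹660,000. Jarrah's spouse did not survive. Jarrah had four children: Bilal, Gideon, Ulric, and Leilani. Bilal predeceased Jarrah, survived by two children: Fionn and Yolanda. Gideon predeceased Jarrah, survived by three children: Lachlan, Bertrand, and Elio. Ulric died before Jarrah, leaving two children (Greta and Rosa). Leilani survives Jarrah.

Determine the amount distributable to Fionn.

Fionn receives ₹82,500.

The entire ₹660,000 passes to the descendants.
That amount (₹660,000) is divided into 4 shares of ₹165,000: Leilani takes ₹165,000; Bilal's ₹165,000 share passes to Bilal's issue; Gideon's ₹165,000 share passes to Gideon's issue; Ulric's ₹165,000 share passes to Ulric's issue.
Bilal's share (₹165,000) is divided into 2 shares of ₹82,500: Fionn and Yolanda each take ₹82,500.
Gideon's share (₹165,000) is divided into 3 shares of ₹55,000: Lachlan, Bertrand, and Elio each take ₹55,000.
Ulric's share (₹165,000) is divided into 2 shares of ₹82,500: Greta and Rosa each take ₹82,500.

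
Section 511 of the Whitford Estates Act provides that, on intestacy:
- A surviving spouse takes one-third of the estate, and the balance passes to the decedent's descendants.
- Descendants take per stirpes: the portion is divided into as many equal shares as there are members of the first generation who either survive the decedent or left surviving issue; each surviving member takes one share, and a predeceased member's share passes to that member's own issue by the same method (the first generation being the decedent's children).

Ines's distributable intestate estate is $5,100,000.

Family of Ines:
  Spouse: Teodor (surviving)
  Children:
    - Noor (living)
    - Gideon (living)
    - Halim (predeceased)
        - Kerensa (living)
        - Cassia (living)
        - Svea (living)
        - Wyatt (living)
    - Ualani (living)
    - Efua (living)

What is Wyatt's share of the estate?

Wyatt receives $170,000.

Teodor takes one-third of $5,100,000 = $1,700,000. The remaining $3,400,000 passes to the descendants.
The descendants' portion ($3,400,000) is divided into 5 shares of $680,000: Noor, Gideon, Ualani, and Efua each take $680,000; Halim's $680,000 share passes to Halim's issue.
Halim's share ($680,000) is divided into 4 shares of $170,000: Kerensa, Cassia, Svea, and Wyatt each take $170,000.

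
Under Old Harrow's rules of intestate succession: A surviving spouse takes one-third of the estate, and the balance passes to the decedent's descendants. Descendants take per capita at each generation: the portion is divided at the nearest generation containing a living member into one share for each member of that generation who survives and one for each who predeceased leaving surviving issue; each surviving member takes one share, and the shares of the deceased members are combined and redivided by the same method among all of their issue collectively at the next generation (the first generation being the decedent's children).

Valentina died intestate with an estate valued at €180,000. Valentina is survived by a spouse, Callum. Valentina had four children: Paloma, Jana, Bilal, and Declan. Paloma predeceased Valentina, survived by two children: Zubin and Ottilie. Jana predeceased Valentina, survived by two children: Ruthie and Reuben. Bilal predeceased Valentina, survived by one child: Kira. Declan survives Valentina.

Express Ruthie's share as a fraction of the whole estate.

Ruthie receives 1/10 of the estate.

Callum takes one-third of €180,000 = €60,000. The remaining €120,000 passes to the descendants.
The descendants' portion (€120,000) is divided at the children's generation into 4 shares of €30,000. Declan takes €30,000. The 3 shares of the deceased (Paloma, Jana, and Bilal) are combined into a pool of €90,000.
That pool (€90,000) is divided at the grandchildren's generation equally among Zubin, Ottilie, Ruthie, Reuben, and Kira: €18,000 each.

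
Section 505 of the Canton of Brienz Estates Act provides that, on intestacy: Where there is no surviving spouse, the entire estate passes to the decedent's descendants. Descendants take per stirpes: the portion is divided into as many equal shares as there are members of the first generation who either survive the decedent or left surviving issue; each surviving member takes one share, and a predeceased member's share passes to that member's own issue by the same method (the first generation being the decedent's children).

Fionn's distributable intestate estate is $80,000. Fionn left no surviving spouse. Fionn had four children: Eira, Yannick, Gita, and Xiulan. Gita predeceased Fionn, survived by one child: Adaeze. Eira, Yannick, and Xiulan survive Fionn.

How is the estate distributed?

Eira: $20,000; Yannick: $20,000; Adaeze: $20,000; Xiulan: $20,000

The entire $80,000 passes to the descendants.
That amount ($80,000) is divided into 4 shares of $20,000: Eira, Yannick, and Xiulan each take $20,000; Gita's $20,000 share passes to Gita's issue.
Gita's share ($20,000) passes entirely to Adaeze.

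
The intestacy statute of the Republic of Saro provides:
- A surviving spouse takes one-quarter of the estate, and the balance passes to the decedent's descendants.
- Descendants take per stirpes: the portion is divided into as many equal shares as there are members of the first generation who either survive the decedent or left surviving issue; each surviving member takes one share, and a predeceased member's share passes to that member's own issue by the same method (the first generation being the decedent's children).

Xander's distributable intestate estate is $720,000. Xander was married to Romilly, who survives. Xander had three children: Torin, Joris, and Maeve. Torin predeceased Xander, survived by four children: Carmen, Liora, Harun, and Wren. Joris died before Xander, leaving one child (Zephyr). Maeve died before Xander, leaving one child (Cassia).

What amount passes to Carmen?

Romilly takes one-quarter of $720,000 = $180,000. The remaining $540,000 passes to the descendants.
The descendants' portion ($540,000) is divided into 3 shares of $180,000: Torin's $180,000 share passes to Torin's issue; Joris's $180,000 share passes to Joris's issue; Maeve's $180,000 share passes to Maeve's issue.
Torin's share ($180,000) is divided into 4 shares of $45,000: Carmen, Liora, Harun, and Wren each take $45,000.
Joris's share ($180,000) passes entirely to Zephyr.
Maeve's share ($180,000) passes entirely to Cassia.

Carmen receives $45,000.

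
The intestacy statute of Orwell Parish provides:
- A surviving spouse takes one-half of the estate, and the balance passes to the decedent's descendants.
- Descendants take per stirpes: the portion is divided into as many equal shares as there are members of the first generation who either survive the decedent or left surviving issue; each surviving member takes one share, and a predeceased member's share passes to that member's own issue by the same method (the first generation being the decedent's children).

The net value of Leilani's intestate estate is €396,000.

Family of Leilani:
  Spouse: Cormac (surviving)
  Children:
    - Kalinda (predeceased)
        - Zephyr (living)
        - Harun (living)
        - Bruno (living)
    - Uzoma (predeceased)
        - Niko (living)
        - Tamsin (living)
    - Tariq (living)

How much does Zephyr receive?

Cormac takes one-half of €396,000 = €198,000. The remaining €198,000 passes to the descendants.
The descendants' portion (€198,000) is divided into 3 shares of €66,000: Tariq takes €66,000; Kalinda's €66,000 share passes to Kalinda's issue; Uzoma's €66,000 share passes to Uzoma's issue.
Kalinda's share (€66,000) is divided into 3 shares of €22,000: Zephyr, Harun, and Bruno each take €22,000.
Uzoma's share (€66,000) is divided into 2 shares of €33,000: Niko and Tamsin each take €33,000.

Zephyr receives €22,000.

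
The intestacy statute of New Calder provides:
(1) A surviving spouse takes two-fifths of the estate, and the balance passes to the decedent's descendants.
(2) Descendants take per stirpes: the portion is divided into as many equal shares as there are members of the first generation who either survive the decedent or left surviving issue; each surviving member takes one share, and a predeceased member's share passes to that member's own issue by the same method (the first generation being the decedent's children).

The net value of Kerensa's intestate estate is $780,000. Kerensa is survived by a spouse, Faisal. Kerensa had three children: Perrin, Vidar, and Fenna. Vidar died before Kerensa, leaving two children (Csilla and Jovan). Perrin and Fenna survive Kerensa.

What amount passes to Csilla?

Faisal takes two-fifths of $780,000 = $312,000. The remaining $468,000 passes to the descendants.
The descendants' portion ($468,000) is divided into 3 shares of $156,000: Perrin and Fenna each take $156,000; Vidar's $156,000 share passes to Vidar's issue.
Vidar's share ($156,000) is divided into 2 shares of $78,000: Csilla and Jovan each take $78,000.

Csilla receives $78,000.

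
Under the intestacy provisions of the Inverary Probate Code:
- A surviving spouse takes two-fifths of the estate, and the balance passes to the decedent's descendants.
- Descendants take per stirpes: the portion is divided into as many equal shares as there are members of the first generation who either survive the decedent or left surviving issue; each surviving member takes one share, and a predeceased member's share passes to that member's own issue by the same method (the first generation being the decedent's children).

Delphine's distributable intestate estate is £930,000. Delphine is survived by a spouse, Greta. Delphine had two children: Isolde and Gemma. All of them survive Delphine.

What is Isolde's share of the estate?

Greta takes two-fifths of £930,000 = £372,000. The remaining £558,000 passes to the descendants.
The descendants' portion (£558,000) is divided into 2 shares of £279,000: Isolde and Gemma each take £279,000.

Isolde receives £279,000.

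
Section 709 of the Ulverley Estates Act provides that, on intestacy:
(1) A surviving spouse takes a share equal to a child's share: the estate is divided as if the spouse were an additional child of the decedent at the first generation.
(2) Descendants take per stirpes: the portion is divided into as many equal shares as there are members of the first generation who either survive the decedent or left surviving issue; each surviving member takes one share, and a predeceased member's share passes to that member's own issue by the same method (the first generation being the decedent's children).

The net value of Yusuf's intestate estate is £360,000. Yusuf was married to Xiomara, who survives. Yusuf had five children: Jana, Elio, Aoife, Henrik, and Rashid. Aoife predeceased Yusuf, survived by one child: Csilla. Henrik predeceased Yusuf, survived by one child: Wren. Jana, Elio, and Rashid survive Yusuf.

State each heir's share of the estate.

The spouse counts as an additional share at the children's level, so there are 6 primary shares of £60,000. Xiomara takes one such share (£60,000).
The children's combined portion (£300,000) is divided into 5 shares of £60,000: Jana, Elio, and Rashid each take £60,000; Aoife's £60,000 share passes to Aoife's issue; Henrik's £60,000 share passes to Henrik's issue.
Aoife's share (£60,000) passes entirely to Csilla.
Henrik's share (£60,000) passes entirely to Wren.

Xiomara: £60,000; Jana: £60,000; Elio: £60,000; Csilla: £60,000; Wren: £60,000; Rashid: £60,000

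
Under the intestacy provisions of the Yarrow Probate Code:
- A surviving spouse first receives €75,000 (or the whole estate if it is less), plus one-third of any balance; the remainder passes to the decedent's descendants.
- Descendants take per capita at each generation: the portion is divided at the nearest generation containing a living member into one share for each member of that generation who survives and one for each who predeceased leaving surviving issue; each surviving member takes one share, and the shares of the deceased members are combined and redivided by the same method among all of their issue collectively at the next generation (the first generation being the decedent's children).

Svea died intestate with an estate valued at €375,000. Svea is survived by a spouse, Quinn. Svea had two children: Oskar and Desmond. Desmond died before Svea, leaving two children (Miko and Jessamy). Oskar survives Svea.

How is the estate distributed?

Quinn first takes €75,000, leaving a balance of €300,000. Quinn then takes one-third of the balance (€100,000), for a total of €175,000. The remaining €200,000 passes to the descendants.
The descendants' portion (€200,000) is divided at the children's generation into 2 shares of €100,000. Oskar takes €100,000. The remaining share for the deceased Desmond (€100,000) is carried to the next generation.
That pool (€100,000) is divided at the grandchildren's generation equally among Miko and Jessamy: €50,000 each.

Quinn: €175,000; Oskar: €100,000; Miko: €50,000; Jessamy: €50,000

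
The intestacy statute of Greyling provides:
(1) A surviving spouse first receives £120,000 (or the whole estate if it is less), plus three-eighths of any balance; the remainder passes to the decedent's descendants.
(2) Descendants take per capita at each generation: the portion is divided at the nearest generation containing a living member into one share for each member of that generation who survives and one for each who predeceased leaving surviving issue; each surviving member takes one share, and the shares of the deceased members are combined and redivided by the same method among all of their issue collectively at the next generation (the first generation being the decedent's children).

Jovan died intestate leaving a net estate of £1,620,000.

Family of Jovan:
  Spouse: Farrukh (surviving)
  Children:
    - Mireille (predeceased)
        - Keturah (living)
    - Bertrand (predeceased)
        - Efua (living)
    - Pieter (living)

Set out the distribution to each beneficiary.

Farrukh: £682,500; Keturah: £312,500; Efua: £312,500; Pieter: £312,500

Farrukh first takes £120,000, leaving a balance of £1,500,000. Farrukh then takes three-eighths of the balance (£562,500), for a total of £682,500. The remaining £937,500 passes to the descendants.
The descendants' portion (£937,500) is divided at the children's generation into 3 shares of £312,500. Pieter takes £312,500. The 2 shares of the deceased (Mireille and Bertrand) are combined into a pool of £625,000.
That pool (£625,000) is divided at the grandchildren's generation equally among Keturah and Efua: £312,500 each.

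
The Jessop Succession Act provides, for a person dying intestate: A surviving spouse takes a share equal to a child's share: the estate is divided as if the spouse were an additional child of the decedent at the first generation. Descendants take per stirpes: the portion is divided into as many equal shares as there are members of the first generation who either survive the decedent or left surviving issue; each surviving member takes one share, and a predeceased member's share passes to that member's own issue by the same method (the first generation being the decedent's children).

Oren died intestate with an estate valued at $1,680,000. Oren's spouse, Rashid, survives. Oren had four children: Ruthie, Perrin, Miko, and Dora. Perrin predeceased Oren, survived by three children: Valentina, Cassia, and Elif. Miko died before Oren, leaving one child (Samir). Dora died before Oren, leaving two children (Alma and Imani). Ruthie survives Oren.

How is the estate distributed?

Rashid: $336,000; Ruthie: $336,000; Valentina: $112,000; Cassia: $112,000; Elif: $112,000; Samir: $336,000; Alma: $168,000; Imani: $168,000

The spouse counts as an additional share at the children's level, so there are 5 primary shares of $336,000. Rashid takes one such share ($336,000).
The children's combined portion ($1,344,000) is divided into 4 shares of $336,000: Ruthie takes $336,000; Perrin's $336,000 share passes to Perrin's issue; Miko's $336,000 share passes to Miko's issue; Dora's $336,000 share passes to Dora's issue.
Perrin's share ($336,000) is divided into 3 shares of $112,000: Valentina, Cassia, and Elif each take $112,000.
Miko's share ($336,000) passes entirely to Samir.
Dora's share ($336,000) is divided into 2 shares of $168,000: Alma and Imani each take $168,000.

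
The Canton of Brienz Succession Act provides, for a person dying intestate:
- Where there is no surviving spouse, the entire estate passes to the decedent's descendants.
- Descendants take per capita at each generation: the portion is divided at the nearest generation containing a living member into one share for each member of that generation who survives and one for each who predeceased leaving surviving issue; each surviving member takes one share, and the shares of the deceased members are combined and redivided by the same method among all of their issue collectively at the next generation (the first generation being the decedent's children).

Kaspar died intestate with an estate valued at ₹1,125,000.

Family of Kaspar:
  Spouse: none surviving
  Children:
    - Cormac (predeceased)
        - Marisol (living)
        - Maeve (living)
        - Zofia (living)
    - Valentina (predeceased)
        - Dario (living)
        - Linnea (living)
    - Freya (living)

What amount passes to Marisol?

Marisol receives ₹150,000.

The entire ₹1,125,000 passes to the descendants.
That amount (₹1,125,000) is divided at the children's generation into 3 shares of ₹375,000. Freya takes ₹375,000. The 2 shares of the deceased (Cormac and Valentina) are combined into a pool of ₹750,000.
That pool (₹750,000) is divided at the grandchildren's generation equally among Marisol, Maeve, Zofia, Dario, and Linnea: ₹150,000 each.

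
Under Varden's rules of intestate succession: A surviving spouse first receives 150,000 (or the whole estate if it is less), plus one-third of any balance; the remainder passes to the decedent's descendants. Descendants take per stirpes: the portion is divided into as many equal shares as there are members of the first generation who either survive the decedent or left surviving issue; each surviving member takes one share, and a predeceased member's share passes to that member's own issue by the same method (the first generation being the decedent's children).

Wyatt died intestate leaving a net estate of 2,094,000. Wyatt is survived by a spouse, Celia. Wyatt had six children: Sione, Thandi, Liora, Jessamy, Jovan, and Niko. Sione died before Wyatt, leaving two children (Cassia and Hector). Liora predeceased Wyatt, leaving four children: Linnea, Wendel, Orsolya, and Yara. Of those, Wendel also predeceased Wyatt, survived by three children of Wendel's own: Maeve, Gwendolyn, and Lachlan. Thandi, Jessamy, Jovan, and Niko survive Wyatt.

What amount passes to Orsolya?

Celia first takes 150,000, leaving a balance of 1,944,000. Celia then takes one-third of the balance (648,000), for a total of 798,000. The remaining 1,296,000 passes to the descendants.
The descendants' portion (1,296,000) is divided into 6 shares of 216,000: Thandi, Jessamy, Jovan, and Niko each take 216,000; Sione's 216,000 share passes to Sione's issue; Liora's 216,000 share passes to Liora's issue.
Sione's share (216,000) is divided into 2 shares of 108,000: Cassia and Hector each take 108,000.
Liora's share (216,000) is divided into 4 shares of 54,000: Linnea, Orsolya, and Yara each take 54,000; Wendel's 54,000 share passes to Wendel's issue.
Wendel's share (54,000) is divided into 3 shares of 18,000: Maeve, Gwendolyn, and Lachlan each take 18,000.

Orsolya receives 54,000.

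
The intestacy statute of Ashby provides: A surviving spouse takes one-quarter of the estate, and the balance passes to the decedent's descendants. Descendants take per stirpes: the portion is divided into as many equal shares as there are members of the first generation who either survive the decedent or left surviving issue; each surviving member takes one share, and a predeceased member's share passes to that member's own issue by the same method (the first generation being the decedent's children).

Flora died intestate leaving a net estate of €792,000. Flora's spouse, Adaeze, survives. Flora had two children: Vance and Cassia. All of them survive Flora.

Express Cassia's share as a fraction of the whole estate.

Cassia receives 3/8 of the estate.

Adaeze takes one-quarter of €792,000 = €198,000. The remaining €594,000 passes to the descendants.
The descendants' portion (€594,000) is divided into 2 shares of €297,000: Vance and Cassia each take €297,000.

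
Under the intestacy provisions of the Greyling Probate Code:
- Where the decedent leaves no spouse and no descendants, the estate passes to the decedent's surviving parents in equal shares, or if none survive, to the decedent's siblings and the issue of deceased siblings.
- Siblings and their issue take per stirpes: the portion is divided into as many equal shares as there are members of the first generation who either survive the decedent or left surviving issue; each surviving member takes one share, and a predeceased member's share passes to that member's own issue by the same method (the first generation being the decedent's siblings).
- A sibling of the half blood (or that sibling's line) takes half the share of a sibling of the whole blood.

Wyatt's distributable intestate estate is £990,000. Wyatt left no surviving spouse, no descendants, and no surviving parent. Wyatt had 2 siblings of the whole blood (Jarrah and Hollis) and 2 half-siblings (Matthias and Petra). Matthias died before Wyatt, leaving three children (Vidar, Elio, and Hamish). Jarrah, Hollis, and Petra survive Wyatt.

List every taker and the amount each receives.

Vidar: £55,000; Elio: £55,000; Hamish: £55,000; Jarrah: £330,000; Hollis: £330,000; Petra: £165,000

The entire £990,000 passes to the siblings and their issue.
Counting each half-blood sibling's line as half a unit, there are 3 units in £990,000, so one unit is £330,000. Whole-blood lines (Jarrah and Hollis) take £330,000 each; half-blood lines (Matthias and Petra) take £165,000 each.
Matthias's share (£165,000) is divided into 3 shares of £55,000: Vidar, Elio, and Hamish each take £55,000.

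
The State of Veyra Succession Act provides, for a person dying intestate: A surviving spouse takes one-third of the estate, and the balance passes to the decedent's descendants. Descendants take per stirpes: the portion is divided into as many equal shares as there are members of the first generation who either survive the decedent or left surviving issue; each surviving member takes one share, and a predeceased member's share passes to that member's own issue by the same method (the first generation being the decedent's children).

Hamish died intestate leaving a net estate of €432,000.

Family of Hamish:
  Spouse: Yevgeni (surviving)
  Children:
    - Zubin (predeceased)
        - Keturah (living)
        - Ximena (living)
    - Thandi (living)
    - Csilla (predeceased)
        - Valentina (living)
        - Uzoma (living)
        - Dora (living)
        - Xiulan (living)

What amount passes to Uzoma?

Uzoma receives €24,000.

Yevgeni takes one-third of €432,000 = €144,000. The remaining €288,000 passes to the descendants.
The descendants' portion (€288,000) is divided into 3 shares of €96,000: Thandi takes €96,000; Zubin's €96,000 share passes to Zubin's issue; Csilla's €96,000 share passes to Csilla's issue.
Zubin's share (€96,000) is divided into 2 shares of €48,000: Keturah and Ximena each take €48,000.
Csilla's share (€96,000) is divided into 4 shares of €24,000: Valentina, Uzoma, Dora, and Xiulan each take €24,000.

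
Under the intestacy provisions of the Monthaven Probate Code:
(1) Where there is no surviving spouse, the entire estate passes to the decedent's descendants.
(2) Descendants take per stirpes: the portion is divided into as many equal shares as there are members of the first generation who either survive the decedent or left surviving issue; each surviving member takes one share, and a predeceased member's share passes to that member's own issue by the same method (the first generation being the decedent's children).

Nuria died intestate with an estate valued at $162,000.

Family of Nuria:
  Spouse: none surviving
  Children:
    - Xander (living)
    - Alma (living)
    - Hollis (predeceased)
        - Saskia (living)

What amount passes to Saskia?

Saskia receives $54,000.

The entire $162,000 passes to the descendants.
That amount ($162,000) is divided into 3 shares of $54,000: Xander and Alma each take $54,000; Hollis's $54,000 share passes to Hollis's issue.
Hollis's share ($54,000) passes entirely to Saskia.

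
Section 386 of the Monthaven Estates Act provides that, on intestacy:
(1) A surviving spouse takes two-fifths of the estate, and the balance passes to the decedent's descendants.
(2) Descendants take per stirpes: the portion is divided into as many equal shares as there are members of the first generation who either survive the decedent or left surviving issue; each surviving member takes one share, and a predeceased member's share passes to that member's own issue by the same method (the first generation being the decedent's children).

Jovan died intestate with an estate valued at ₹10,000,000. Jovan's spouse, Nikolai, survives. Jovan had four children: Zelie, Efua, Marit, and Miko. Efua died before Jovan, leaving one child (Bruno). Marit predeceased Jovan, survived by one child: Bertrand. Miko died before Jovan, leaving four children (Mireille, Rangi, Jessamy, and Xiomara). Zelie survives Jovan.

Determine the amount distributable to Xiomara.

Xiomara receives ₹375,000.

Nikolai takes two-fifths of ₹10,000,000 = ₹4,000,000. The remaining ₹6,000,000 passes to the descendants.
The descendants' portion (₹6,000,000) is divided into 4 shares of ₹1,500,000: Zelie takes ₹1,500,000; Efua's ₹1,500,000 share passes to Efua's issue; Marit's ₹1,500,000 share passes to Marit's issue; Miko's ₹1,500,000 share passes to Miko's issue.
Efua's share (₹1,500,000) passes entirely to Bruno.
Marit's share (₹1,500,000) passes entirely to Bertrand.
Miko's share (₹1,500,000) is divided into 4 shares of ₹375,000: Mireille, Rangi, Jessamy, and Xiomara each take ₹375,000.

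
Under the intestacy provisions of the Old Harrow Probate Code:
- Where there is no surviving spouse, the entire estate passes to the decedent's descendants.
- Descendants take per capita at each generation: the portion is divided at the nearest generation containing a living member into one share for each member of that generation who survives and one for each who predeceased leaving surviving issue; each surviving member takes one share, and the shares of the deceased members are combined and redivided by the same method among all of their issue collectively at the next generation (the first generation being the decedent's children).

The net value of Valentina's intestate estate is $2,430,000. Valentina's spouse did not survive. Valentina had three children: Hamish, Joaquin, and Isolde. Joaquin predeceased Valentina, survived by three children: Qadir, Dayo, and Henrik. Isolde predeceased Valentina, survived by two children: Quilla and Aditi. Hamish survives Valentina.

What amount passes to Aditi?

The entire $2,430,000 passes to the descendants.
That amount ($2,430,000) is divided at the children's generation into 3 shares of $810,000. Hamish takes $810,000. The 2 shares of the deceased (Joaquin and Isolde) are combined into a pool of $1,620,000.
That pool ($1,620,000) is divided at the grandchildren's generation equally among Qadir, Dayo, Henrik, Quilla, and Aditi: $324,000 each.

Aditi receives $324,000.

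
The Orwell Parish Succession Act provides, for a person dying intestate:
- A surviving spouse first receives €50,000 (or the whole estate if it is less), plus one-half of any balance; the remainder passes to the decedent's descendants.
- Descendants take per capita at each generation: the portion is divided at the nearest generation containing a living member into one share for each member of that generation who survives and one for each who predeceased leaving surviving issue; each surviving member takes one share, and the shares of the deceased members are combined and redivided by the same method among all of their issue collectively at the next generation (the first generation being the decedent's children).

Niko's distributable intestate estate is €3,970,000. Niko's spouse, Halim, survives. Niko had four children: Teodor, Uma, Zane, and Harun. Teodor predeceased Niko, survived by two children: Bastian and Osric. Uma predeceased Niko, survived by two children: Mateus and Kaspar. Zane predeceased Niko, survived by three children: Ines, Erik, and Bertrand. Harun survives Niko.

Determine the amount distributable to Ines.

Halim first takes €50,000, leaving a balance of €3,920,000. Halim then takes one-half of the balance (€1,960,000), for a total of €2,010,000. The remaining €1,960,000 passes to the descendants.
The descendants' portion (€1,960,000) is divided at the children's generation into 4 shares of €490,000. Harun takes €490,000. The 3 shares of the deceased (Teodor, Uma, and Zane) are combined into a pool of €1,470,000.
That pool (€1,470,000) is divided at the grandchildren's generation equally among Bastian, Osric, Mateus, Kaspar, Ines, Erik, and Bertrand: €210,000 each.

Ines receives €210,000.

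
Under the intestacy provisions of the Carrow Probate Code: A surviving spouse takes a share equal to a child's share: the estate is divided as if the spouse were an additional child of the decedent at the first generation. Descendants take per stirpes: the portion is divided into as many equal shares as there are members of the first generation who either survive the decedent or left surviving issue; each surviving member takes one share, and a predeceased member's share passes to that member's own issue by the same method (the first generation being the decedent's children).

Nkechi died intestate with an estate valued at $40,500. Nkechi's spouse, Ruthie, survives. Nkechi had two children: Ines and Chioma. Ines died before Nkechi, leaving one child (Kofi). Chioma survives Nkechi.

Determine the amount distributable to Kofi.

The spouse counts as an additional share at the children's level, so there are 3 primary shares of $13,500. Ruthie takes one such share ($13,500).
The children's combined portion ($27,000) is divided into 2 shares of $13,500: Chioma takes $13,500; Ines's $13,500 share passes to Ines's issue.
Ines's share ($13,500) passes entirely to Kofi.

Kofi receives $13,500.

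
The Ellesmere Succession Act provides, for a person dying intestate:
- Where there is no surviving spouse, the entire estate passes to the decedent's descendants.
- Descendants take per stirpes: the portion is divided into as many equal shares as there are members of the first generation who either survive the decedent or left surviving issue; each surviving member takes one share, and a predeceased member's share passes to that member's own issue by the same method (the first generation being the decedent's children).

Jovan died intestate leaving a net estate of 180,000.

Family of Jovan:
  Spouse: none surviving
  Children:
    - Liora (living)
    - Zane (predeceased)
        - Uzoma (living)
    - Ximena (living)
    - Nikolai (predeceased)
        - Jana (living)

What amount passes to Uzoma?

The entire 180,000 passes to the descendants.
That amount (180,000) is divided into 4 shares of 45,000: Liora and Ximena each take 45,000; Zane's 45,000 share passes to Zane's issue; Nikolai's 45,000 share passes to Nikolai's issue.
Zane's share (45,000) passes entirely to Uzoma.
Nikolai's share (45,000) passes entirely to Jana.

Uzoma receives 45,000.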